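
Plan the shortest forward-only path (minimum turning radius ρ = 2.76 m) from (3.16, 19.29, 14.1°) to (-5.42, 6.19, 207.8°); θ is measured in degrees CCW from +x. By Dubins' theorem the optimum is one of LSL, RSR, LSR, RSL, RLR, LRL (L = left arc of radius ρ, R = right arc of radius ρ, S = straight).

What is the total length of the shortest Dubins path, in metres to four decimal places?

Let ψ = atan2(Δy, Δx) = atan2(-13.10, -8.58) = -123.2233° be the start→goal bearing.
Normalize: d = |goal − start| / ρ = 15.659706/2.76 = 5.673807, α = (θ_start − ψ) mod 360° = 137.3233° = 2.396743 rad, β = (θ_goal − ψ) mod 360° = 331.0233° = 5.777446 rad.
Common terms: sin α = 0.677861, cos α = -0.735190, sin β = -0.484454, cos β = 0.874817, cos(α−β) = -0.971549, d² = 32.192081. Work in radians in the unit-radius frame; every candidate has L = ρ·(t + p + q).
LSL: p² = 2 + d² − 2cos(α−β) + 2d(sin α − sin β) = 49.324687; p = √p² = 7.023154; φ = atan2(cos β − cos α, d + sin α − sin β) = 0.231300 rad; t = (φ − α) mod 2π = 4.117742 rad, q = (β − φ) mod 2π = 5.546146 rad → L = 2.76·(4.117742 + 7.023154 + 5.546146) = 2.76·16.687042 = 46.056235 m
RSR: p² = 2 + d² − 2cos(α−β) + 2d(sin β − sin α) = 22.945672; p = √p² = 4.790164; φ = atan2(cos α − cos β, d − sin α + sin β) = -0.342780 rad; t = (α − φ) mod 2π = 2.739523 rad, q = (φ − β) mod 2π = 0.162959 rad → L = 2.76·(2.739523 + 4.790164 + 0.162959) = 2.76·7.692647 = 21.231705 m
LSR: p² = d² − 2 + 2cos(α−β) + 2d(sin α + sin β) = 30.443688; p = √p² = 5.517580; φ = atan2(−cos α − cos β, d + sin α + sin β) − atan2(−2, p) = 0.323954 rad; t = (φ − α) mod 2π = 4.210396 rad, q = (φ − β) mod 2π = 0.829693 rad → L = 2.76·(4.210396 + 5.517580 + 0.829693) = 2.76·10.557670 = 29.139168 m
RSL: p² = d² − 2 + 2cos(α−β) − 2d(sin α + sin β) = 26.054278; p = √p² = 5.104339; φ = atan2(cos α + cos β, d − sin α − sin β) − atan2(2, p) = -0.347966 rad; t = (α − φ) mod 2π = 2.744709 rad, q = (β − φ) mod 2π = 6.125412 rad → L = 2.76·(2.744709 + 5.104339 + 6.125412) = 2.76·13.974460 = 38.569510 m
RLR: c = (6 − d² + 2cos(α−β) + 2d(sin α − sin β))/8 = -1.868209, |c| > 1 → infeasible
LRL: c = (6 − d² + 2cos(α−β) − 2d(sin α − sin β))/8 = -5.165586, |c| > 1 → infeasible
Shortest: RSR with L = 21.231705 m ≈ 21.2317 m

21.2317 m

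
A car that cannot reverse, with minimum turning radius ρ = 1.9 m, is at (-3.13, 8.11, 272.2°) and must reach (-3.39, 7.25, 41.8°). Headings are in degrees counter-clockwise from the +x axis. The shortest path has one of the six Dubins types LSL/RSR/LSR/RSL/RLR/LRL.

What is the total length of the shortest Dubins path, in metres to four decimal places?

Let ψ = atan2(Δy, Δx) = atan2(-0.86, -0.26) = -106.8214° be the start→goal bearing.
Normalize: d = |goal − start| / ρ = 0.898443/1.9 = 0.472865, α = (θ_start − ψ) mod 360° = 19.0214° = 0.331986 rad, β = (θ_goal − ψ) mod 360° = 148.6214° = 2.593933 rad.
Common terms: sin α = 0.325921, cos α = 0.945397, sin β = 0.520691, cos β = -0.853745, cos(α−β) = -0.637424, d² = 0.223601. Work in radians in the unit-radius frame; every candidate has L = ρ·(t + p + q).
LSL: p² = 2 + d² − 2cos(α−β) + 2d(sin α − sin β) = 3.314250; p = √p² = 1.820508; φ = atan2(cos β − cos α, d + sin α − sin β) = -1.417439 rad; t = (φ − α) mod 2π = 4.533760 rad, q = (β − φ) mod 2π = 4.011372 rad → L = 1.9·(4.533760 + 1.820508 + 4.011372) = 1.9·10.365640 = 19.694716 m
RSR: p² = 2 + d² − 2cos(α−β) + 2d(sin β − sin α) = 3.682648; p = √p² = 1.919023; φ = atan2(cos α − cos β, d − sin α + sin β) = 1.215463 rad; t = (α − φ) mod 2π = 5.399709 rad, q = (φ − β) mod 2π = 4.904715 rad → L = 1.9·(5.399709 + 1.919023 + 4.904715) = 1.9·12.223447 = 23.224549 m
LSR: p² = d² − 2 + 2cos(α−β) + 2d(sin α + sin β) = -2.250581 < 0 → infeasible
RSL: p² = d² − 2 + 2cos(α−β) − 2d(sin α + sin β) = -3.851913 < 0 → infeasible
RLR: c = (6 − d² + 2cos(α−β) + 2d(sin α − sin β))/8 = 0.539669; p = 2π − arccos c = 5.282433 rad; φ = atan2(cos α − cos β, d − sin α + sin β) = 1.215463 rad; t = (α − φ + p/2) mod 2π = 1.757740 rad, q = (α − β − t + p) mod 2π = 1.262746 rad → L = 1.9·(1.757740 + 5.282433 + 1.262746) = 1.9·8.302919 = 15.775546 m
LRL: c = (6 − d² + 2cos(α−β) − 2d(sin α − sin β))/8 = 0.585719; p = 2π − arccos c = 5.338156 rad; φ = atan2(cos β − cos α, d + sin α − sin β) = -1.417439 rad; t = (φ − α + p/2) mod 2π = 0.919653 rad, q = (β − α − t + p) mod 2π = 0.397264 rad → L = 1.9·(0.919653 + 5.338156 + 0.397264) = 1.9·6.655072 = 12.644638 m
Shortest: LRL with L = 12.644638 m ≈ 12.6446 m

12.6446 m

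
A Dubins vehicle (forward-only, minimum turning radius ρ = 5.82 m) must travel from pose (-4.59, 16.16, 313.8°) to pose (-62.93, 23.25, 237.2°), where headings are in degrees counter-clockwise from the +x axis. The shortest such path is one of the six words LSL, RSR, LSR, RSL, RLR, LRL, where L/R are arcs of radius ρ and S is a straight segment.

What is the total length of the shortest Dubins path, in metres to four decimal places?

72.5195 m

Let ψ = atan2(Δy, Δx) = atan2(7.09, -58.34) = 173.0709° be the start→goal bearing.
Normalize: d = |goal − start| / ρ = 58.769241/5.82 = 10.097808, α = (θ_start − ψ) mod 360° = 140.7291° = 2.456186 rad, β = (θ_goal − ψ) mod 360° = 64.1291° = 1.119264 rad.
Common terms: sin α = 0.632988, cos α = -0.774162, sin β = 0.899780, cos β = 0.436345, cos(α−β) = 0.231748, d² = 101.965721. Work in radians in the unit-radius frame; every candidate has L = ρ·(t + p + q).
LSL: p² = 2 + d² − 2cos(α−β) + 2d(sin α − sin β) = 98.114195; p = √p² = 9.905261; φ = atan2(cos β − cos α, d + sin α − sin β) = 0.122515 rad; t = (φ − α) mod 2π = 3.949514 rad, q = (β − φ) mod 2π = 0.996750 rad → L = 5.82·(3.949514 + 9.905261 + 0.996750) = 5.82·14.851524 = 86.435870 m
RSR: p² = 2 + d² − 2cos(α−β) + 2d(sin β − sin α) = 108.890257; p = √p² = 10.435049; φ = atan2(cos α − cos β, d − sin α + sin β) = -0.116266 rad; t = (α − φ) mod 2π = 2.572452 rad, q = (φ − β) mod 2π = 5.047655 rad → L = 5.82·(2.572452 + 10.435049 + 5.047655) = 5.82·18.055157 = 105.081013 m
LSR: p² = d² − 2 + 2cos(α−β) + 2d(sin α + sin β) = 131.384394; p = √p² = 11.462303; φ = atan2(−cos α − cos β, d + sin α + sin β) − atan2(−2, p) = 0.201783 rad; t = (φ − α) mod 2π = 4.028782 rad, q = (φ − β) mod 2π = 5.365704 rad → L = 5.82·(4.028782 + 11.462303 + 5.365704) = 5.82·20.856790 = 121.386517 m
RSL: p² = d² − 2 + 2cos(α−β) − 2d(sin α + sin β) = 69.474041; p = √p² = 8.335109; φ = atan2(cos α + cos β, d − sin α − sin β) − atan2(2, p) = -0.274918 rad; t = (α − φ) mod 2π = 2.731104 rad, q = (β − φ) mod 2π = 1.394182 rad → L = 5.82·(2.731104 + 8.335109 + 1.394182) = 5.82·12.460395 = 72.519498 m
RLR: c = (6 − d² + 2cos(α−β) + 2d(sin α − sin β))/8 = -12.611282, |c| > 1 → infeasible
LRL: c = (6 − d² + 2cos(α−β) − 2d(sin α − sin β))/8 = -11.264274, |c| > 1 → infeasible
Shortest: RSL with L = 72.519498 m ≈ 72.5195 m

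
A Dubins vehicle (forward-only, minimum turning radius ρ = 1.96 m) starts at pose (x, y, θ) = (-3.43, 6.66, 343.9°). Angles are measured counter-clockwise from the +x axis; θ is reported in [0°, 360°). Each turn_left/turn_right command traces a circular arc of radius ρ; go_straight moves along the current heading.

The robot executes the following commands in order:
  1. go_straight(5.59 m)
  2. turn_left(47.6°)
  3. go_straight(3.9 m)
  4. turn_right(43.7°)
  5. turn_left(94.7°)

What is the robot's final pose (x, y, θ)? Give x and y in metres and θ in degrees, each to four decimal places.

(10.6294, 9.2640, 82.5000°)

set_pose: (x, y, θ) = (-3.4300, 6.6600, 343.9000°), ρ = 1.96
go_straight(5.59): x += 5.59·cos θ, y += 5.59·sin θ → (1.9408, 5.1098, 343.9000°)
turn_left(47.6°): centre at ρ to the left, rotate +47.6° → (3.5084, 5.3218, 391.5000° ≡ 31.5000°)
go_straight(3.9): x += 3.9·cos θ, y += 3.9·sin θ → (6.8337, 7.3595, 31.5000°)
turn_right(43.7°): centre at ρ to the right, rotate −43.7° → (8.2720, 7.6041, -12.2000° ≡ 347.8000°)
turn_left(94.7°): centre at ρ to the left, rotate +94.7° → (10.6294, 9.2640, 442.5000° ≡ 82.5000°)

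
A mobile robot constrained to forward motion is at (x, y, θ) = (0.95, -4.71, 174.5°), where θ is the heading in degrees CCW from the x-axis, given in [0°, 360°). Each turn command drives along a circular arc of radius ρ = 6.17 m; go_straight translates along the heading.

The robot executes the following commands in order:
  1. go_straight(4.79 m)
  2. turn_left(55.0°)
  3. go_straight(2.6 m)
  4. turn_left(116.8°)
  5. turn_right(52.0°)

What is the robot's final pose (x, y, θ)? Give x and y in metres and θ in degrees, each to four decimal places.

(-3.3971, -21.8194, 294.3000°)

set_pose: (x, y, θ) = (0.9500, -4.7100, 174.5000°), ρ = 6.17
go_straight(4.79): x += 4.79·cos θ, y += 4.79·sin θ → (-3.8179, -4.2509, 174.5000°)
turn_left(55.0°): centre at ρ to the left, rotate +55.0° → (-9.1010, -6.3854, 229.5000°)
go_straight(2.6): x += 2.6·cos θ, y += 2.6·sin θ → (-10.7896, -8.3625, 229.5000°)
turn_left(116.8°): centre at ρ to the left, rotate +116.8° → (-7.5592, -18.3640, 346.3000°)
turn_right(52.0°): centre at ρ to the right, rotate −52.0° → (-3.3971, -21.8194, 294.3000°)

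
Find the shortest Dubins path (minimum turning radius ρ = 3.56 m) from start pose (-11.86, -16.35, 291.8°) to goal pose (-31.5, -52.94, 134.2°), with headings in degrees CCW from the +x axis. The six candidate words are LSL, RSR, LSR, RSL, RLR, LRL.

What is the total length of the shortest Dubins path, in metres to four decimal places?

Let ψ = atan2(Δy, Δx) = atan2(-36.59, -19.64) = -118.2251° be the start→goal bearing.
Normalize: d = |goal − start| / ρ = 41.527794/3.56 = 11.665111, α = (θ_start − ψ) mod 360° = 50.0251° = 0.873102 rad, β = (θ_goal − ψ) mod 360° = 252.4251° = 4.405649 rad.
Common terms: sin α = 0.766326, cos α = 0.642452, sin β = -0.953323, cos β = -0.301953, cos(α−β) = -0.924546, d² = 136.074809. Work in radians in the unit-radius frame; every candidate has L = ρ·(t + p + q).
LSL: p² = 2 + d² − 2cos(α−β) + 2d(sin α − sin β) = 180.043680; p = √p² = 13.418036; φ = atan2(cos β − cos α, d + sin α − sin β) = -0.070442 rad; t = (φ − α) mod 2π = 5.339642 rad, q = (β − φ) mod 2π = 4.476090 rad → L = 3.56·(5.339642 + 13.418036 + 4.476090) = 3.56·23.233767 = 82.712212 m
RSR: p² = 2 + d² − 2cos(α−β) + 2d(sin β − sin α) = 99.804122; p = √p² = 9.990201; φ = atan2(cos α − cos β, d − sin α + sin β) = 0.094675 rad; t = (α − φ) mod 2π = 0.778428 rad, q = (φ − β) mod 2π = 1.972211 rad → L = 3.56·(0.778428 + 9.990201 + 1.972211) = 3.56·12.740840 = 45.357391 m
LSR: p² = d² − 2 + 2cos(α−β) + 2d(sin α + sin β) = 127.863029; p = √p² = 11.307654; φ = atan2(−cos α − cos β, d + sin α + sin β) − atan2(−2, p) = 0.145404 rad; t = (φ − α) mod 2π = 5.555488 rad, q = (φ − β) mod 2π = 2.022941 rad → L = 3.56·(5.555488 + 11.307654 + 2.022941) = 3.56·18.886082 = 67.234453 m
RSL: p² = d² − 2 + 2cos(α−β) − 2d(sin α + sin β) = 136.588405; p = √p² = 11.687104; φ = atan2(cos α + cos β, d − sin α − sin β) − atan2(2, p) = -0.140766 rad; t = (α − φ) mod 2π = 1.013868 rad, q = (β − φ) mod 2π = 4.546414 rad → L = 3.56·(1.013868 + 11.687104 + 4.546414) = 3.56·17.247387 = 61.400696 m
RLR: c = (6 − d² + 2cos(α−β) + 2d(sin α − sin β))/8 = -11.475515, |c| > 1 → infeasible
LRL: c = (6 − d² + 2cos(α−β) − 2d(sin α − sin β))/8 = -21.505460, |c| > 1 → infeasible
Shortest: RSR with L = 45.357391 m ≈ 45.3574 m

45.3574 m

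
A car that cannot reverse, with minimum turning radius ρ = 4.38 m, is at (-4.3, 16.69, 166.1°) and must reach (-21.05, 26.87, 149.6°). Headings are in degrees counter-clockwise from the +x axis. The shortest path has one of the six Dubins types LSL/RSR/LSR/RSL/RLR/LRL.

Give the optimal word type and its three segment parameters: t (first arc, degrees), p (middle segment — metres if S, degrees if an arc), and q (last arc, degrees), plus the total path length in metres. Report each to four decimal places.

RSL: t = 18.0223°, p = 18.1282 m, q = 1.5223°, L = 19.6223 m

Let ψ = atan2(Δy, Δx) = atan2(10.18, -16.75) = 148.7104° be the start→goal bearing.
Normalize: d = |goal − start| / ρ = 19.600890/4.38 = 4.475089, α = (θ_start − ψ) mod 360° = 17.3896° = 0.303506 rad, β = (θ_goal − ψ) mod 360° = 0.8896° = 0.015527 rad.
Common terms: sin α = 0.298868, cos α = 0.954295, sin β = 0.015526, cos β = 0.999879, cos(α−β) = 0.958820, d² = 20.026423. Work in radians in the unit-radius frame; every candidate has L = ρ·(t + p + q).
LSL: p² = 2 + d² − 2cos(α−β) + 2d(sin α − sin β) = 22.644742; p = √p² = 4.758649; φ = atan2(cos β − cos α, d + sin α − sin β) = 0.009580 rad; t = (φ − α) mod 2π = 5.989259 rad, q = (β − φ) mod 2π = 0.005947 rad → L = 4.38·(5.989259 + 4.758649 + 0.005947) = 4.38·10.753855 = 47.101886 m
RSR: p² = 2 + d² − 2cos(α−β) + 2d(sin β − sin α) = 17.572824; p = √p² = 4.191995; φ = atan2(cos α − cos β, d − sin α + sin β) = -0.010874 rad; t = (α − φ) mod 2π = 0.314380 rad, q = (φ − β) mod 2π = 6.256784 rad → L = 4.38·(0.314380 + 4.191995 + 6.256784) = 4.38·10.763160 = 47.142640 m
LSR: p² = d² − 2 + 2cos(α−β) + 2d(sin α + sin β) = 22.757942; p = √p² = 4.770529; φ = atan2(−cos α − cos β, d + sin α + sin β) − atan2(−2, p) = 0.009587 rad; t = (φ − α) mod 2π = 5.989266 rad, q = (φ − β) mod 2π = 6.277246 rad → L = 4.38·(5.989266 + 4.770529 + 6.277246) = 4.38·17.037040 = 74.622237 m
RSL: p² = d² − 2 + 2cos(α−β) − 2d(sin α + sin β) = 17.130182; p = √p² = 4.138862; φ = atan2(cos α + cos β, d − sin α − sin β) − atan2(2, p) = -0.011043 rad; t = (α − φ) mod 2π = 0.314549 rad, q = (β − φ) mod 2π = 0.026570 rad → L = 4.38·(0.314549 + 4.138862 + 0.026570) = 4.38·4.479981 = 19.622316 m
RLR: c = (6 − d² + 2cos(α−β) + 2d(sin α − sin β))/8 = -1.196603, |c| > 1 → infeasible
LRL: c = (6 − d² + 2cos(α−β) − 2d(sin α − sin β))/8 = -1.830593, |c| > 1 → infeasible
Shortest: RSL with L = 19.622316 m ≈ 19.6223 m
Convert RSL to answer units (arcs ×180/π): t = 0.314549·180/π = 18.0223°, p = ρ·p = 4.38·4.138862 = 18.1282 m, q = 0.026570·180/π = 1.5223°, L = 19.6223 m.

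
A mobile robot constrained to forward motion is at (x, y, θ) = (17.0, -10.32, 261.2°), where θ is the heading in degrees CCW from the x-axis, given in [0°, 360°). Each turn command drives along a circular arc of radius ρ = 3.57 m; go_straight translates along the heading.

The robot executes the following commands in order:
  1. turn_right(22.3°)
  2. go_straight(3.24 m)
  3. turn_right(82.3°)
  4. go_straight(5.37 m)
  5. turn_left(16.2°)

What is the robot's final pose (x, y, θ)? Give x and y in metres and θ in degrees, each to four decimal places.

set_pose: (x, y, θ) = (17.0000, -10.3200, 261.2000°), ρ = 3.57
turn_right(22.3°): centre at ρ to the right, rotate −22.3° → (16.5289, -11.6179, 238.9000°)
go_straight(3.24): x += 3.24·cos θ, y += 3.24·sin θ → (14.8553, -14.3922, 238.9000°)
turn_right(82.3°): centre at ρ to the right, rotate −82.3° → (10.3806, -15.8245, 156.6000°)
go_straight(5.37): x += 5.37·cos θ, y += 5.37·sin θ → (5.4523, -13.6918, 156.6000°)
turn_left(16.2°): centre at ρ to the left, rotate +16.2° → (4.4819, -13.4264, 172.8000°)

(4.4819, -13.4264, 172.8000°)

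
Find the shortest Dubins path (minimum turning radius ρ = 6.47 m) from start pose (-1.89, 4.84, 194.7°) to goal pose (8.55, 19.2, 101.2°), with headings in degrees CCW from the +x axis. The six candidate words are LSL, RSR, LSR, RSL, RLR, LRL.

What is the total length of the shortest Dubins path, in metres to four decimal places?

Let ψ = atan2(Δy, Δx) = atan2(14.36, 10.44) = 53.9821° be the start→goal bearing.
Normalize: d = |goal − start| / ρ = 17.753963/6.47 = 2.744044, α = (θ_start − ψ) mod 360° = 140.7179° = 2.455990 rad, β = (θ_goal − ψ) mod 360° = 47.2179° = 0.824108 rad.
Common terms: sin α = 0.633139, cos α = -0.774038, sin β = 0.733942, cos β = 0.679212, cos(α−β) = -0.061049, d² = 7.529776. Work in radians in the unit-radius frame; every candidate has L = ρ·(t + p + q).
LSL: p² = 2 + d² − 2cos(α−β) + 2d(sin α − sin β) = 9.098660; p = √p² = 3.016398; φ = atan2(cos β − cos α, d + sin α − sin β) = 0.502689 rad; t = (φ − α) mod 2π = 4.329883 rad, q = (β − φ) mod 2π = 0.321419 rad → L = 6.47·(4.329883 + 3.016398 + 0.321419) = 6.47·7.667701 = 49.610025 m
RSR: p² = 2 + d² − 2cos(α−β) + 2d(sin β − sin α) = 10.205086; p = √p² = 3.194540; φ = atan2(cos α − cos β, d − sin α + sin β) = -0.472279 rad; t = (α − φ) mod 2π = 2.928269 rad, q = (φ − β) mod 2π = 4.986799 rad → L = 6.47·(2.928269 + 3.194540 + 4.986799) = 6.47·11.109608 = 71.879165 m
LSR: p² = d² − 2 + 2cos(α−β) + 2d(sin α + sin β) = 12.910340; p = √p² = 3.593096; φ = atan2(−cos α − cos β, d + sin α + sin β) − atan2(−2, p) = 0.530975 rad; t = (φ − α) mod 2π = 4.358170 rad, q = (φ − β) mod 2π = 5.990053 rad → L = 6.47·(4.358170 + 3.593096 + 5.990053) = 6.47·13.941320 = 90.200338 m
RSL: p² = d² − 2 + 2cos(α−β) − 2d(sin α + sin β) = -2.094982 < 0 → infeasible
RLR: c = (6 − d² + 2cos(α−β) + 2d(sin α − sin β))/8 = -0.275636; p = 2π − arccos c = 4.433138 rad; φ = atan2(cos α − cos β, d − sin α + sin β) = -0.472279 rad; t = (α − φ + p/2) mod 2π = 5.144838 rad, q = (α − β − t + p) mod 2π = 0.920183 rad → L = 6.47·(5.144838 + 4.433138 + 0.920183) = 6.47·10.498159 = 67.923087 m
LRL: c = (6 − d² + 2cos(α−β) − 2d(sin α − sin β))/8 = -0.137332; p = 2π − arccos c = 4.574621 rad; φ = atan2(cos β − cos α, d + sin α − sin β) = 0.502689 rad; t = (φ − α + p/2) mod 2π = 0.334009 rad, q = (β − α − t + p) mod 2π = 2.608730 rad → L = 6.47·(0.334009 + 4.574621 + 2.608730) = 6.47·7.517359 = 48.637315 m
Shortest: LRL with L = 48.637315 m ≈ 48.6373 m

48.6373 m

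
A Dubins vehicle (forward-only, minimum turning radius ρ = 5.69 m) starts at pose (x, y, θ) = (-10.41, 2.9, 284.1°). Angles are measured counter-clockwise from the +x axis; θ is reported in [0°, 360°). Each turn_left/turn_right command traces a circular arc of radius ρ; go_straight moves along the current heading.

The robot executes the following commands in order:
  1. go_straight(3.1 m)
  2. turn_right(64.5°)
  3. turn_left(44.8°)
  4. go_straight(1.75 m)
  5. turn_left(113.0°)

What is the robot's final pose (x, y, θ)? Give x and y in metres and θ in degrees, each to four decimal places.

(-6.3887, -17.4325, 17.4000°)

set_pose: (x, y, θ) = (-10.4100, 2.9000, 284.1000°), ρ = 5.69
go_straight(3.1): x += 3.1·cos θ, y += 3.1·sin θ → (-9.6548, -0.1066, 284.1000°)
turn_right(64.5°): centre at ρ to the right, rotate −64.5° → (-11.5464, -5.8770, 219.6000°)
turn_left(44.8°): centre at ρ to the left, rotate +44.8° → (-13.5823, -9.7060, 264.4000°)
go_straight(1.75): x += 1.75·cos θ, y += 1.75·sin θ → (-13.7531, -11.4476, 264.4000°)
turn_left(113.0°): centre at ρ to the left, rotate +113.0° → (-6.3887, -17.4325, 377.4000° ≡ 17.4000°)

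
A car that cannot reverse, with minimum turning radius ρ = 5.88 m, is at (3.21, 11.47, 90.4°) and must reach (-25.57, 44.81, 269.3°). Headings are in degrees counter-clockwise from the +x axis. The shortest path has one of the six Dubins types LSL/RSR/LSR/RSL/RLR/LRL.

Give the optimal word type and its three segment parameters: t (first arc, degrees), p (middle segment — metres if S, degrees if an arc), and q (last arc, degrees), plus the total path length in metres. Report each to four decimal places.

Let ψ = atan2(Δy, Δx) = atan2(33.34, -28.78) = 130.8017° be the start→goal bearing.
Normalize: d = |goal − start| / ρ = 44.043660/5.88 = 7.490418, α = (θ_start − ψ) mod 360° = 319.5983° = 5.578043 rad, β = (θ_goal − ψ) mod 360° = 138.4983° = 2.417252 rad.
Common terms: sin α = -0.648142, cos α = 0.761520, sin β = 0.662642, cos β = -0.748937, cos(α−β) = -0.999816, d² = 56.106368. Work in radians in the unit-radius frame; every candidate has L = ρ·(t + p + q).
LSL: p² = 2 + d² − 2cos(α−β) + 2d(sin α − sin β) = 40.469363; p = √p² = 6.361554; φ = atan2(cos β − cos α, d + sin α − sin β) = -0.239725 rad; t = (φ − α) mod 2π = 0.465417 rad, q = (β − φ) mod 2π = 2.656977 rad → L = 5.88·(0.465417 + 6.361554 + 2.656977) = 5.88·9.483948 = 55.765611 m
RSR: p² = 2 + d² − 2cos(α−β) + 2d(sin β − sin α) = 79.742635; p = √p² = 8.929873; φ = atan2(cos α − cos β, d − sin α + sin β) = 0.169964 rad; t = (α − φ) mod 2π = 5.408080 rad, q = (φ − β) mod 2π = 4.035897 rad → L = 5.88·(5.408080 + 8.929873 + 4.035897) = 5.88·18.373850 = 108.038237 m
LSR: p² = d² − 2 + 2cos(α−β) + 2d(sin α + sin β) = 52.323955; p = √p² = 7.233530; φ = atan2(−cos α − cos β, d + sin α + sin β) − atan2(−2, p) = 0.268074 rad; t = (φ − α) mod 2π = 0.973216 rad, q = (φ − β) mod 2π = 4.134008 rad → L = 5.88·(0.973216 + 7.233530 + 4.134008) = 5.88·12.340754 = 72.563634 m
RSL: p² = d² − 2 + 2cos(α−β) − 2d(sin α + sin β) = 51.889517; p = √p² = 7.203438; φ = atan2(cos α + cos β, d − sin α − sin β) − atan2(2, p) = -0.269141 rad; t = (α − φ) mod 2π = 5.847184 rad, q = (β − φ) mod 2π = 2.686393 rad → L = 5.88·(5.847184 + 7.203438 + 2.686393) = 5.88·15.737015 = 92.533646 m
RLR: c = (6 − d² + 2cos(α−β) + 2d(sin α − sin β))/8 = -8.967829, |c| > 1 → infeasible
LRL: c = (6 − d² + 2cos(α−β) − 2d(sin α − sin β))/8 = -4.058670, |c| > 1 → infeasible
Shortest: LSL with L = 55.765611 m ≈ 55.7656 m
Convert LSL to answer units (arcs ×180/π): t = 0.465417·180/π = 26.6665°, p = ρ·p = 5.88·6.361554 = 37.4059 m, q = 2.656977·180/π = 152.2335°, L = 55.7656 m.

LSL: t = 26.6665°, p = 37.4059 m, q = 152.2335°, L = 55.7656 m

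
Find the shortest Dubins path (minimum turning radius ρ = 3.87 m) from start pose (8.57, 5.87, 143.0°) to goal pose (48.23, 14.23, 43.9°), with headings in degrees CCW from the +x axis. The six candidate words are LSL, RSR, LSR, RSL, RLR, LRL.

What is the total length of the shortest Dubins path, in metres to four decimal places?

47.2730 m

Let ψ = atan2(Δy, Δx) = atan2(8.36, 39.66) = 11.9032° be the start→goal bearing.
Normalize: d = |goal − start| / ρ = 40.531533/3.87 = 10.473264, α = (θ_start − ψ) mod 360° = 131.0968° = 2.288070 rad, β = (θ_goal − ψ) mod 360° = 31.9968° = 0.558449 rad.
Common terms: sin α = 0.753600, cos α = -0.657333, sin β = 0.529872, cos β = 0.848078, cos(α−β) = -0.158158, d² = 109.689268. Work in radians in the unit-radius frame; every candidate has L = ρ·(t + p + q).
LSL: p² = 2 + d² − 2cos(α−β) + 2d(sin α − sin β) = 116.691924; p = √p² = 10.802404; φ = atan2(cos β − cos α, d + sin α − sin β) = 0.139814 rad; t = (φ − α) mod 2π = 4.134929 rad, q = (β − φ) mod 2π = 0.418635 rad → L = 3.87·(4.134929 + 10.802404 + 0.418635) = 3.87·15.355968 = 59.427595 m
RSR: p² = 2 + d² − 2cos(α−β) + 2d(sin β − sin α) = 107.319244; p = √p² = 10.359500; φ = atan2(cos α − cos β, d − sin α + sin β) = -0.145833 rad; t = (α − φ) mod 2π = 2.433904 rad, q = (φ − β) mod 2π = 5.578903 rad → L = 3.87·(2.433904 + 10.359500 + 5.578903) = 3.87·18.372307 = 71.100827 m
LSR: p² = d² − 2 + 2cos(α−β) + 2d(sin α + sin β) = 134.257234; p = √p² = 11.586942; φ = atan2(−cos α − cos β, d + sin α + sin β) − atan2(−2, p) = 0.154701 rad; t = (φ − α) mod 2π = 4.149816 rad, q = (φ − β) mod 2π = 5.879437 rad → L = 3.87·(4.149816 + 11.586942 + 5.879437) = 3.87·21.616195 = 83.654676 m
RSL: p² = d² − 2 + 2cos(α−β) − 2d(sin α + sin β) = 80.488670; p = √p² = 8.971548; φ = atan2(cos α + cos β, d − sin α − sin β) − atan2(2, p) = -0.198587 rad; t = (α − φ) mod 2π = 2.486658 rad, q = (β − φ) mod 2π = 0.757036 rad → L = 3.87·(2.486658 + 8.971548 + 0.757036) = 3.87·12.215242 = 47.272986 m
RLR: c = (6 − d² + 2cos(α−β) + 2d(sin α − sin β))/8 = -12.414906, |c| > 1 → infeasible
LRL: c = (6 − d² + 2cos(α−β) − 2d(sin α − sin β))/8 = -13.586491, |c| > 1 → infeasible
Shortest: RSL with L = 47.272986 m ≈ 47.2730 m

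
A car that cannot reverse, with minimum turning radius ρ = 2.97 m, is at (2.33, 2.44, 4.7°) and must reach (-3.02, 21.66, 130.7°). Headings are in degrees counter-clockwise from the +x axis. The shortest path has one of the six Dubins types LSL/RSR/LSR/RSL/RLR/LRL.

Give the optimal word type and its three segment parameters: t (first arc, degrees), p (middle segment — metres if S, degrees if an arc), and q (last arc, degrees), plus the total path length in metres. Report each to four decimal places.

LSL: t = 112.4910°, p = 16.1028 m, q = 13.5090°, L = 22.6342 m

Let ψ = atan2(Δy, Δx) = atan2(19.22, -5.35) = 105.5549° be the start→goal bearing.
Normalize: d = |goal − start| / ρ = 19.950712/2.97 = 6.717411, α = (θ_start − ψ) mod 360° = 259.1451° = 4.522936 rad, β = (θ_goal − ψ) mod 360° = 25.1451° = 0.438866 rad.
Common terms: sin α = -0.982107, cos α = -0.188322, sin β = 0.424913, cos β = 0.905234, cos(α−β) = -0.587785, d² = 45.123616. Work in radians in the unit-radius frame; every candidate has L = ρ·(t + p + q).
LSL: p² = 2 + d² − 2cos(α−β) + 2d(sin α − sin β) = 29.396119; p = √p² = 5.421819; φ = atan2(cos β − cos α, d + sin α − sin β) = 0.203089 rad; t = (φ − α) mod 2π = 1.963338 rad, q = (β − φ) mod 2π = 0.235777 rad → L = 2.97·(1.963338 + 5.421819 + 0.235777) = 2.97·7.620934 = 22.634173 m
RSR: p² = 2 + d² − 2cos(α−β) + 2d(sin β − sin α) = 67.202253; p = √p² = 8.197698; φ = atan2(cos α − cos β, d − sin α + sin β) = -0.133797 rad; t = (α − φ) mod 2π = 4.656733 rad, q = (φ − β) mod 2π = 5.710523 rad → L = 2.97·(4.656733 + 8.197698 + 5.710523) = 2.97·18.564954 = 55.137913 m
LSR: p² = d² − 2 + 2cos(α−β) + 2d(sin α + sin β) = 34.462234; p = √p² = 5.870454; φ = atan2(−cos α − cos β, d + sin α + sin β) − atan2(−2, p) = 0.212499 rad; t = (φ − α) mod 2π = 1.972749 rad, q = (φ − β) mod 2π = 6.056819 rad → L = 2.97·(1.972749 + 5.870454 + 6.056819) = 2.97·13.900022 = 41.283066 m
RSL: p² = d² − 2 + 2cos(α−β) − 2d(sin α + sin β) = 49.433856; p = √p² = 7.030921; φ = atan2(cos α + cos β, d − sin α − sin β) − atan2(2, p) = -0.178905 rad; t = (α − φ) mod 2π = 4.701841 rad, q = (β − φ) mod 2π = 0.617770 rad → L = 2.97·(4.701841 + 7.030921 + 0.617770) = 2.97·12.350532 = 36.681081 m
RLR: c = (6 − d² + 2cos(α−β) + 2d(sin α − sin β))/8 = -7.400282, |c| > 1 → infeasible
LRL: c = (6 − d² + 2cos(α−β) − 2d(sin α − sin β))/8 = -2.674515, |c| > 1 → infeasible
Shortest: LSL with L = 22.634173 m ≈ 22.6342 m
Convert LSL to answer units (arcs ×180/π): t = 1.963338·180/π = 112.4910°, p = ρ·p = 2.97·5.421819 = 16.1028 m, q = 0.235777·180/π = 13.5090°, L = 22.6342 m.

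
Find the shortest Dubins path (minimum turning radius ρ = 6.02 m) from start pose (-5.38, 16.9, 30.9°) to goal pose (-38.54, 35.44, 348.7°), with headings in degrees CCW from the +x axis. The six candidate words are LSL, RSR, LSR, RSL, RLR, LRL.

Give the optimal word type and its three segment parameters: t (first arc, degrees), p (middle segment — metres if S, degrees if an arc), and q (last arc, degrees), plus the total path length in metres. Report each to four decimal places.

Let ψ = atan2(Δy, Δx) = atan2(18.54, -33.16) = 150.7901° be the start→goal bearing.
Normalize: d = |goal − start| / ρ = 37.991015/6.02 = 6.310800, α = (θ_start − ψ) mod 360° = 240.1099° = 4.190708 rad, β = (θ_goal − ψ) mod 360° = 197.9099° = 3.454179 rad.
Common terms: sin α = -0.866983, cos α = -0.498338, sin β = -0.307521, cos β = -0.951541, cos(α−β) = 0.740805, d² = 39.826194. Work in radians in the unit-radius frame; every candidate has L = ρ·(t + p + q).
LSL: p² = 2 + d² − 2cos(α−β) + 2d(sin α − sin β) = 33.283279; p = √p² = 5.769166; φ = atan2(cos β − cos α, d + sin α − sin β) = -0.078637 rad; t = (φ − α) mod 2π = 2.013840 rad, q = (β − φ) mod 2π = 3.532816 rad → L = 6.02·(2.013840 + 5.769166 + 3.532816) = 6.02·11.315823 = 68.121252 m
RSR: p² = 2 + d² − 2cos(α−β) + 2d(sin β − sin α) = 47.405890; p = √p² = 6.885194; φ = atan2(cos α − cos β, d − sin α + sin β) = 0.065870 rad; t = (α − φ) mod 2π = 4.124837 rad, q = (φ − β) mod 2π = 2.894877 rad → L = 6.02·(4.124837 + 6.885194 + 2.894877) = 6.02·13.904908 = 83.707545 m
LSR: p² = d² − 2 + 2cos(α−β) + 2d(sin α + sin β) = 24.483693; p = √p² = 4.948100; φ = atan2(−cos α − cos β, d + sin α + sin β) − atan2(−2, p) = 0.659241 rad; t = (φ − α) mod 2π = 2.751718 rad, q = (φ − β) mod 2π = 3.488247 rad → L = 6.02·(2.751718 + 4.948100 + 3.488247) = 6.02·11.188065 = 67.352152 m
RSL: p² = d² − 2 + 2cos(α−β) − 2d(sin α + sin β) = 54.131914; p = √p² = 7.357439; φ = atan2(cos α + cos β, d − sin α − sin β) − atan2(2, p) = -0.456748 rad; t = (α − φ) mod 2π = 4.647456 rad, q = (β − φ) mod 2π = 3.910927 rad → L = 6.02·(4.647456 + 7.357439 + 3.910927) = 6.02·15.915822 = 95.813247 m
RLR: c = (6 − d² + 2cos(α−β) + 2d(sin α − sin β))/8 = -4.925736, |c| > 1 → infeasible
LRL: c = (6 − d² + 2cos(α−β) − 2d(sin α − sin β))/8 = -3.160410, |c| > 1 → infeasible
Shortest: LSR with L = 67.352152 m ≈ 67.3522 m
Convert LSR to answer units (arcs ×180/π): t = 2.751718·180/π = 157.6618°, p = ρ·p = 6.02·4.948100 = 29.7876 m, q = 3.488247·180/π = 199.8618°, L = 67.3522 m.

LSR: t = 157.6618°, p = 29.7876 m, q = 199.8618°, L = 67.3522 m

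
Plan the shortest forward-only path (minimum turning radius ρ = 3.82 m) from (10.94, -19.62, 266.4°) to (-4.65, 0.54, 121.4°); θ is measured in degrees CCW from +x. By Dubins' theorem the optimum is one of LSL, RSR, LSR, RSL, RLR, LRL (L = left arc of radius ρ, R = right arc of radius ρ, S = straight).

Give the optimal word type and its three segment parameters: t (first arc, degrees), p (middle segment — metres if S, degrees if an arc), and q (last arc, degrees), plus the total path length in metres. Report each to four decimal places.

Let ψ = atan2(Δy, Δx) = atan2(20.16, -15.59) = 127.7153° be the start→goal bearing.
Normalize: d = |goal − start| / ρ = 25.484774/3.82 = 6.671407, α = (θ_start − ψ) mod 360° = 138.6847° = 2.420505 rad, β = (θ_goal − ψ) mod 360° = 353.6847° = 6.172963 rad.
Common terms: sin α = 0.660202, cos α = -0.751088, sin β = -0.109999, cos β = 0.993932, cos(α−β) = -0.819152, d² = 44.507668. Work in radians in the unit-radius frame; every candidate has L = ρ·(t + p + q).
LSL: p² = 2 + d² − 2cos(α−β) + 2d(sin α − sin β) = 58.422620; p = √p² = 7.643469; φ = atan2(cos β − cos α, d + sin α − sin β) = 0.230333 rad; t = (φ − α) mod 2π = 4.093013 rad, q = (β − φ) mod 2π = 5.942630 rad → L = 3.82·(4.093013 + 7.643469 + 5.942630) = 3.82·17.679112 = 67.534209 m
RSR: p² = 2 + d² − 2cos(α−β) + 2d(sin β − sin α) = 37.869325; p = √p² = 6.153806; φ = atan2(cos α − cos β, d − sin α + sin β) = -0.287512 rad; t = (α − φ) mod 2π = 2.708018 rad, q = (φ − β) mod 2π = 6.105895 rad → L = 3.82·(2.708018 + 6.153806 + 6.105895) = 3.82·14.967718 = 57.176685 m
LSR: p² = d² − 2 + 2cos(α−β) + 2d(sin α + sin β) = 48.210616; p = √p² = 6.943386; φ = atan2(−cos α − cos β, d + sin α + sin β) − atan2(−2, p) = 0.246837 rad; t = (φ − α) mod 2π = 4.109518 rad, q = (φ − β) mod 2π = 0.357060 rad → L = 3.82·(4.109518 + 6.943386 + 0.357060) = 3.82·11.409964 = 43.586061 m
RSL: p² = d² − 2 + 2cos(α−β) − 2d(sin α + sin β) = 33.528113; p = √p² = 5.790346; φ = atan2(cos α + cos β, d − sin α − sin β) − atan2(2, p) = -0.292921 rad; t = (α − φ) mod 2π = 2.713427 rad, q = (β − φ) mod 2π = 0.182699 rad → L = 3.82·(2.713427 + 5.790346 + 0.182699) = 3.82·8.686473 = 33.182325 m
RLR: c = (6 − d² + 2cos(α−β) + 2d(sin α − sin β))/8 = -3.733666, |c| > 1 → infeasible
LRL: c = (6 − d² + 2cos(α−β) − 2d(sin α − sin β))/8 = -6.302827, |c| > 1 → infeasible
Shortest: RSL with L = 33.182325 m ≈ 33.1823 m
Convert RSL to answer units (arcs ×180/π): t = 2.713427·180/π = 155.4679°, p = ρ·p = 3.82·5.790346 = 22.1191 m, q = 0.182699·180/π = 10.4679°, L = 33.1823 m.

RSL: t = 155.4679°, p = 22.1191 m, q = 10.4679°, L = 33.1823 m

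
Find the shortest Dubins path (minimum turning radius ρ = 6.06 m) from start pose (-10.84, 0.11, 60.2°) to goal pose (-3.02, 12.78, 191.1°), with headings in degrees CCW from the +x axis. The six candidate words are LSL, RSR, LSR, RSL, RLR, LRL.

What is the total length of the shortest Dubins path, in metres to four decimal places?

35.4872 m

Let ψ = atan2(Δy, Δx) = atan2(12.67, 7.82) = 58.3169° be the start→goal bearing.
Normalize: d = |goal − start| / ρ = 14.888966/6.06 = 2.456925, α = (θ_start − ψ) mod 360° = 1.8831° = 0.032867 rad, β = (θ_goal − ψ) mod 360° = 132.7831° = 2.317503 rad.
Common terms: sin α = 0.032861, cos α = 0.999460, sin β = 0.733930, cos β = -0.679225, cos(α−β) = -0.654741, d² = 6.036481. Work in radians in the unit-radius frame; every candidate has L = ρ·(t + p + q).
LSL: p² = 2 + d² − 2cos(α−β) + 2d(sin α − sin β) = 5.901015; p = √p² = 2.429200; φ = atan2(cos β − cos α, d + sin α − sin β) = -0.762933 rad; t = (φ − α) mod 2π = 5.487386 rad, q = (β − φ) mod 2π = 3.080436 rad → L = 6.06·(5.487386 + 2.429200 + 3.080436) = 6.06·10.997022 = 66.641952 m
RSR: p² = 2 + d² − 2cos(α−β) + 2d(sin β − sin α) = 12.790910; p = √p² = 3.576438; φ = atan2(cos α − cos β, d − sin α + sin β) = 0.488581 rad; t = (α − φ) mod 2π = 5.827471 rad, q = (φ − β) mod 2π = 4.454264 rad → L = 6.06·(5.827471 + 3.576438 + 4.454264) = 6.06·13.858173 = 83.980527 m
LSR: p² = d² − 2 + 2cos(α−β) + 2d(sin α + sin β) = 6.494894; p = √p² = 2.548508; φ = atan2(−cos α − cos β, d + sin α + sin β) − atan2(−2, p) = 0.566375 rad; t = (φ − α) mod 2π = 0.533508 rad, q = (φ − β) mod 2π = 4.532057 rad → L = 6.06·(0.533508 + 2.548508 + 4.532057) = 6.06·7.614073 = 46.141282 m
RSL: p² = d² − 2 + 2cos(α−β) − 2d(sin α + sin β) = -1.040896 < 0 → infeasible
RLR: c = (6 − d² + 2cos(α−β) + 2d(sin α − sin β))/8 = -0.598864; p = 2π − arccos c = 4.070307 rad; φ = atan2(cos α − cos β, d − sin α + sin β) = 0.488581 rad; t = (α − φ + p/2) mod 2π = 1.579440 rad, q = (α − β − t + p) mod 2π = 0.206232 rad → L = 6.06·(1.579440 + 4.070307 + 0.206232) = 6.06·5.855979 = 35.487233 m
LRL: c = (6 − d² + 2cos(α−β) − 2d(sin α − sin β))/8 = 0.262373; p = 2π − arccos c = 4.977870 rad; φ = atan2(cos β − cos α, d + sin α − sin β) = -0.762933 rad; t = (φ − α + p/2) mod 2π = 1.693135 rad, q = (β − α − t + p) mod 2π = 5.569371 rad → L = 6.06·(1.693135 + 4.977870 + 5.569371) = 6.06·12.240375 = 74.176674 m
Shortest: RLR with L = 35.487233 m ≈ 35.4872 m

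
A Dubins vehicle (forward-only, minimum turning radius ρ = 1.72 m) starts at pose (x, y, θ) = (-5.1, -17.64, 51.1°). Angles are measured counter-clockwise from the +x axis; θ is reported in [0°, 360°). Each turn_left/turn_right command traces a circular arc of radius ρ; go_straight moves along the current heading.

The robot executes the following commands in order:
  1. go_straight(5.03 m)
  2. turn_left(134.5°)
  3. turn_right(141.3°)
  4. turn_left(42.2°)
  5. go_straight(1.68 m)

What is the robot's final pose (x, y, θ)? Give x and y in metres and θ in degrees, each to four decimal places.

(-4.1988, -5.1879, 86.5000°)

set_pose: (x, y, θ) = (-5.1000, -17.6400, 51.1000°), ρ = 1.72
go_straight(5.03): x += 5.03·cos θ, y += 5.03·sin θ → (-1.9413, -13.7254, 51.1000°)
turn_left(134.5°): centre at ρ to the left, rotate +134.5° → (-3.4478, -10.9335, 185.6000°)
turn_right(141.3°): centre at ρ to the right, rotate −141.3° → (-4.8169, -7.9908, 44.3000°)
turn_left(42.2°): centre at ρ to the left, rotate +42.2° → (-4.3014, -6.8648, 86.5000°)
go_straight(1.68): x += 1.68·cos θ, y += 1.68·sin θ → (-4.1988, -5.1879, 86.5000°)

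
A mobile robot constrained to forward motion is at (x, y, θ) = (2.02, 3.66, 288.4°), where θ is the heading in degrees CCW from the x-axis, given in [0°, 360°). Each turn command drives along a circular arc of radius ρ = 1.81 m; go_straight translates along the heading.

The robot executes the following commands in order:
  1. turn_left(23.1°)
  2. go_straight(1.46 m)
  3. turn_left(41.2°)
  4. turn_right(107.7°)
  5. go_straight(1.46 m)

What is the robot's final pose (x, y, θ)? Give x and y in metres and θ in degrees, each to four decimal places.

(5.2683, -2.5410, 245.0000°)

set_pose: (x, y, θ) = (2.0200, 3.6600, 288.4000°), ρ = 1.81
turn_left(23.1°): centre at ρ to the left, rotate +23.1° → (2.3819, 3.0320, 311.5000°)
go_straight(1.46): x += 1.46·cos θ, y += 1.46·sin θ → (3.3493, 1.9385, 311.5000°)
turn_left(41.2°): centre at ρ to the left, rotate +41.2° → (4.4749, 1.3425, 352.7000°)
turn_right(107.7°): centre at ρ to the right, rotate −107.7° → (5.8853, -1.2177, 245.0000°)
go_straight(1.46): x += 1.46·cos θ, y += 1.46·sin θ → (5.2683, -2.5410, 245.0000°)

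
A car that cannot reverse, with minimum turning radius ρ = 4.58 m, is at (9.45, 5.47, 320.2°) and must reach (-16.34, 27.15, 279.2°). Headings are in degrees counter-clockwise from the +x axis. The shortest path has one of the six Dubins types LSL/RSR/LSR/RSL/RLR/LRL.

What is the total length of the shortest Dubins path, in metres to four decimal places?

Let ψ = atan2(Δy, Δx) = atan2(21.68, -25.79) = 139.9484° be the start→goal bearing.
Normalize: d = |goal − start| / ρ = 33.691935/4.58 = 7.356318, α = (θ_start − ψ) mod 360° = 180.2516° = 3.145984 rad, β = (θ_goal − ψ) mod 360° = 139.2516° = 2.430399 rad.
Common terms: sin α = -0.004391, cos α = -0.999990, sin β = 0.652738, cos β = -0.757583, cos(α−β) = 0.754710, d² = 54.115411. Work in radians in the unit-radius frame; every candidate has L = ρ·(t + p + q).
LSL: p² = 2 + d² − 2cos(α−β) + 2d(sin α − sin β) = 44.937879; p = √p² = 6.703572; φ = atan2(cos β − cos α, d + sin α − sin β) = 0.036169 rad; t = (φ − α) mod 2π = 3.173370 rad, q = (β − φ) mod 2π = 2.394230 rad → L = 4.58·(3.173370 + 6.703572 + 2.394230) = 4.58·12.271172 = 56.201970 m
RSR: p² = 2 + d² − 2cos(α−β) + 2d(sin β − sin α) = 64.274104; p = √p² = 8.017113; φ = atan2(cos α − cos β, d − sin α + sin β) = -0.030241 rad; t = (α − φ) mod 2π = 3.176225 rad, q = (φ − β) mod 2π = 3.822545 rad → L = 4.58·(3.176225 + 8.017113 + 3.822545) = 4.58·15.015884 = 68.772746 m
LSR: p² = d² − 2 + 2cos(α−β) + 2d(sin α + sin β) = 63.163722; p = √p² = 7.947561; φ = atan2(−cos α − cos β, d + sin α + sin β) − atan2(−2, p) = 0.462669 rad; t = (φ − α) mod 2π = 3.599871 rad, q = (φ − β) mod 2π = 4.315456 rad → L = 4.58·(3.599871 + 7.947561 + 4.315456) = 4.58·15.862887 = 72.652022 m
RSL: p² = d² − 2 + 2cos(α−β) − 2d(sin α + sin β) = 44.085938; p = √p² = 6.639724; φ = atan2(cos α + cos β, d − sin α − sin β) − atan2(2, p) = -0.548826 rad; t = (α − φ) mod 2π = 3.694810 rad, q = (β − φ) mod 2π = 2.979225 rad → L = 4.58·(3.694810 + 6.639724 + 2.979225) = 4.58·13.313759 = 60.977016 m
RLR: c = (6 − d² + 2cos(α−β) + 2d(sin α − sin β))/8 = -7.034263, |c| > 1 → infeasible
LRL: c = (6 − d² + 2cos(α−β) − 2d(sin α − sin β))/8 = -4.617235, |c| > 1 → infeasible
Shortest: LSL with L = 56.201970 m ≈ 56.2020 m

56.2020 m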